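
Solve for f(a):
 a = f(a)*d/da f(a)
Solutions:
 f(a) = -sqrt(C1 + a^2)
 f(a) = sqrt(C1 + a^2)


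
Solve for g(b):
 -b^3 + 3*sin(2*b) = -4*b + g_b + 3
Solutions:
 g(b) = C1 - b^4/4 + 2*b^2 - 3*b - 3*cos(2*b)/2


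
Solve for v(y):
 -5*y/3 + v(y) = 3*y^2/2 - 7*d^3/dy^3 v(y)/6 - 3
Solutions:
 v(y) = C3*exp(-6^(1/3)*7^(2/3)*y/7) + 3*y^2/2 + 5*y/3 + (C1*sin(2^(1/3)*3^(5/6)*7^(2/3)*y/14) + C2*cos(2^(1/3)*3^(5/6)*7^(2/3)*y/14))*exp(6^(1/3)*7^(2/3)*y/14) - 3


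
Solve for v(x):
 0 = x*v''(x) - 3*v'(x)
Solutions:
 v(x) = C1 + C2*x^4


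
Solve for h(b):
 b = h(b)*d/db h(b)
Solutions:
 h(b) = -sqrt(C1 + b^2)
 h(b) = sqrt(C1 + b^2)


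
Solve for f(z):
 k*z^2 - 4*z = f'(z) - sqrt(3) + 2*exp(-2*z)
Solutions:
 f(z) = C1 + k*z^3/3 - 2*z^2 + sqrt(3)*z + exp(-2*z)


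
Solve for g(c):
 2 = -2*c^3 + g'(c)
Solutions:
 g(c) = C1 + c^4/2 + 2*c


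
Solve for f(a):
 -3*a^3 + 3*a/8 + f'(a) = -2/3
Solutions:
 f(a) = C1 + 3*a^4/4 - 3*a^2/16 - 2*a/3


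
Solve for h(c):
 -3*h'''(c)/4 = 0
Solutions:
 h(c) = C1 + C2*c + C3*c^2


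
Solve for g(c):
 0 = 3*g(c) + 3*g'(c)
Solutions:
 g(c) = C1*exp(-c)


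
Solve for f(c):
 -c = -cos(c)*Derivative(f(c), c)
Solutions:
 f(c) = C1 + Integral(c/cos(c), c)


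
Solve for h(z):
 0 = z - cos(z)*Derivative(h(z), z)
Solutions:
 h(z) = C1 + Integral(z/cos(z), z)


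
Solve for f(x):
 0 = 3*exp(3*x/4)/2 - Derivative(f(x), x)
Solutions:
 f(x) = C1 + 2*exp(3*x/4)


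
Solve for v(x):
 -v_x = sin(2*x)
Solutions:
 v(x) = C1 + cos(2*x)/2


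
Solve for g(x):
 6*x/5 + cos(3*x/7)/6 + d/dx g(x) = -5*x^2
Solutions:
 g(x) = C1 - 5*x^3/3 - 3*x^2/5 - 7*sin(3*x/7)/18


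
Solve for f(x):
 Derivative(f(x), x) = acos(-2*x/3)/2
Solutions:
 f(x) = C1 + x*acos(-2*x/3)/2 + sqrt(9 - 4*x^2)/4


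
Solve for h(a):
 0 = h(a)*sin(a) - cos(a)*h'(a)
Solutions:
 h(a) = C1/cos(a)


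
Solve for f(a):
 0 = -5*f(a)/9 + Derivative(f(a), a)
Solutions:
 f(a) = C1*exp(5*a/9)


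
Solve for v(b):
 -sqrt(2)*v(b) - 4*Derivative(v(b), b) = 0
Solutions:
 v(b) = C1*exp(-sqrt(2)*b/4)


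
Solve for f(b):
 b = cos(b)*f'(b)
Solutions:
 f(b) = C1 + Integral(b/cos(b), b)


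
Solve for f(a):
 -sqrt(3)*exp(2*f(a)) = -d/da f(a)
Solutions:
 f(a) = log(-sqrt(-1/(C1 + sqrt(3)*a))) - log(2)/2
 f(a) = log(-1/(C1 + sqrt(3)*a))/2 - log(2)/2


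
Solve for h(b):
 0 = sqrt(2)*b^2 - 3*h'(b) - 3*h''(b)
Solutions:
 h(b) = C1 + C2*exp(-b) + sqrt(2)*b^3/9 - sqrt(2)*b^2/3 + 2*sqrt(2)*b/3


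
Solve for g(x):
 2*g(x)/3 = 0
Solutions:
 g(x) = 0


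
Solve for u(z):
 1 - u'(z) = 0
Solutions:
 u(z) = C1 + z


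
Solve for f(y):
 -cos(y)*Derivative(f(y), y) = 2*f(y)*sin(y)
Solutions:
 f(y) = C1*cos(y)^2


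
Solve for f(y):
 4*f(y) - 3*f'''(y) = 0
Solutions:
 f(y) = C3*exp(6^(2/3)*y/3) + (C1*sin(2^(2/3)*3^(1/6)*y/2) + C2*cos(2^(2/3)*3^(1/6)*y/2))*exp(-6^(2/3)*y/6)


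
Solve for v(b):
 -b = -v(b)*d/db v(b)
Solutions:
 v(b) = -sqrt(C1 + b^2)
 v(b) = sqrt(C1 + b^2)


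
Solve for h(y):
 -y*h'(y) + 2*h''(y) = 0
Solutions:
 h(y) = C1 + C2*erfi(y/2)


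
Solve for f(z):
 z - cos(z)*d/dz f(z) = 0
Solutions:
 f(z) = C1 + Integral(z/cos(z), z)


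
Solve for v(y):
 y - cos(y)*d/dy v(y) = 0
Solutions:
 v(y) = C1 + Integral(y/cos(y), y)


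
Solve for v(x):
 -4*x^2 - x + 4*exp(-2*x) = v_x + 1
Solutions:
 v(x) = C1 - 4*x^3/3 - x^2/2 - x - 2*exp(-2*x)


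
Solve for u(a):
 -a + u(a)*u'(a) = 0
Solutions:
 u(a) = -sqrt(C1 + a^2)
 u(a) = sqrt(C1 + a^2)


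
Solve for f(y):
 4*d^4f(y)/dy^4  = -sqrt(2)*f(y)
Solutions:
 f(y) = (C1*sin(2^(1/8)*y/2) + C2*cos(2^(1/8)*y/2))*exp(-2^(1/8)*y/2) + (C3*sin(2^(1/8)*y/2) + C4*cos(2^(1/8)*y/2))*exp(2^(1/8)*y/2)


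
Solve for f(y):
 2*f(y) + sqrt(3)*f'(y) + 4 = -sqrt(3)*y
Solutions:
 f(y) = C1*exp(-2*sqrt(3)*y/3) - sqrt(3)*y/2 - 5/4


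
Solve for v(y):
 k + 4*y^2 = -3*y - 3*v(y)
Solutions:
 v(y) = -k/3 - 4*y^2/3 - y


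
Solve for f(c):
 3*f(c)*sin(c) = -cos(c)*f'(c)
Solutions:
 f(c) = C1*cos(c)^3


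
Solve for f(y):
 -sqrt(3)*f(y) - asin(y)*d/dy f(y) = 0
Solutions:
 f(y) = C1*exp(-sqrt(3)*Integral(1/asin(y), y))


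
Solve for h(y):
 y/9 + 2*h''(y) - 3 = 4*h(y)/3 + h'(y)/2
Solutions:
 h(y) = C1*exp(y*(3 - sqrt(393))/24) + C2*exp(y*(3 + sqrt(393))/24) + y/12 - 73/32


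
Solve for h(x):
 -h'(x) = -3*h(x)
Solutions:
 h(x) = C1*exp(3*x)


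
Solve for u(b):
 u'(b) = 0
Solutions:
 u(b) = C1


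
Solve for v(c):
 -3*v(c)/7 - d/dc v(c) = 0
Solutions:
 v(c) = C1*exp(-3*c/7)


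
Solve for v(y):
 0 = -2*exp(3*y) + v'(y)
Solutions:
 v(y) = C1 + 2*exp(3*y)/3


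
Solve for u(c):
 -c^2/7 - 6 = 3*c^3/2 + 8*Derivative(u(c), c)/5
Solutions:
 u(c) = C1 - 15*c^4/64 - 5*c^3/168 - 15*c/4


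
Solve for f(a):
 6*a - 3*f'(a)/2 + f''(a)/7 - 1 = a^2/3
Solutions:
 f(a) = C1 + C2*exp(21*a/2) - 2*a^3/27 + 374*a^2/189 - 1150*a/3969


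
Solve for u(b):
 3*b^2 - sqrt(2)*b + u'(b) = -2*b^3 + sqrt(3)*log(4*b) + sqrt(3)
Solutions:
 u(b) = C1 - b^4/2 - b^3 + sqrt(2)*b^2/2 + sqrt(3)*b*log(b) + 2*sqrt(3)*b*log(2)


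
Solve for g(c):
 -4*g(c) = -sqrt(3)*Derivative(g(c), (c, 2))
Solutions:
 g(c) = C1*exp(-2*3^(3/4)*c/3) + C2*exp(2*3^(3/4)*c/3)


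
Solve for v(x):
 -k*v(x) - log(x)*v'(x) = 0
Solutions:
 v(x) = C1*exp(-k*li(x))


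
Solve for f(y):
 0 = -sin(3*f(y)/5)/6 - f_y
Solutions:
 y/6 + 5*log(cos(3*f(y)/5) - 1)/6 - 5*log(cos(3*f(y)/5) + 1)/6 = C1


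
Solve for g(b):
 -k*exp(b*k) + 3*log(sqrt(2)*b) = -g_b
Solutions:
 g(b) = C1 - 3*b*log(b) + b*(3 - 3*log(2)/2) + exp(b*k)


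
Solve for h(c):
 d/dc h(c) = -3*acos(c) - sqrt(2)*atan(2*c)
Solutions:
 h(c) = C1 - 3*c*acos(c) + 3*sqrt(1 - c^2) - sqrt(2)*(c*atan(2*c) - log(4*c^2 + 1)/4)


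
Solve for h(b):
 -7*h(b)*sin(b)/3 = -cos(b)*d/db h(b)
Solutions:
 h(b) = C1/cos(b)^(7/3)


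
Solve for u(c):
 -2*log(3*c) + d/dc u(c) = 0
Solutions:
 u(c) = C1 + 2*c*log(c) - 2*c + c*log(9)


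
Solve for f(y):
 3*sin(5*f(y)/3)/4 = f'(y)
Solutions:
 -3*y/4 + 3*log(cos(5*f(y)/3) - 1)/10 - 3*log(cos(5*f(y)/3) + 1)/10 = C1


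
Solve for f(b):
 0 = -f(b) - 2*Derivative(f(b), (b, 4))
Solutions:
 f(b) = (C1*sin(2^(1/4)*b/2) + C2*cos(2^(1/4)*b/2))*exp(-2^(1/4)*b/2) + (C3*sin(2^(1/4)*b/2) + C4*cos(2^(1/4)*b/2))*exp(2^(1/4)*b/2)


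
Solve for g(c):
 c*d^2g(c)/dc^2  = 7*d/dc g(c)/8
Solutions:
 g(c) = C1 + C2*c^(15/8)


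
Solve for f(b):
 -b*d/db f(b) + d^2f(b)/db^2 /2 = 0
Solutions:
 f(b) = C1 + C2*erfi(b)


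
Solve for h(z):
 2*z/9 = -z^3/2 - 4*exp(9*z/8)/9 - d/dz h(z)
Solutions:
 h(z) = C1 - z^4/8 - z^2/9 - 32*exp(9*z/8)/81


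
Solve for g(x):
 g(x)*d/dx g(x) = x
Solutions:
 g(x) = -sqrt(C1 + x^2)
 g(x) = sqrt(C1 + x^2)


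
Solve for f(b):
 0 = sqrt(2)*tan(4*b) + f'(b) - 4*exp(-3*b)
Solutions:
 f(b) = C1 - sqrt(2)*log(tan(4*b)^2 + 1)/8 - 4*exp(-3*b)/3


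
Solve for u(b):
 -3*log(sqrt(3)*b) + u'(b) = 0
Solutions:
 u(b) = C1 + 3*b*log(b) - 3*b + 3*b*log(3)/2


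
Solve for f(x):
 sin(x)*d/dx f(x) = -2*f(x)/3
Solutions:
 f(x) = C1*(cos(x) + 1)^(1/3)/(cos(x) - 1)^(1/3)


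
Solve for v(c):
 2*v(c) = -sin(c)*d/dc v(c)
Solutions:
 v(c) = C1*(cos(c) + 1)/(cos(c) - 1)


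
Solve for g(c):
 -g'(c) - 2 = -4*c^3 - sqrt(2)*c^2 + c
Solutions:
 g(c) = C1 + c^4 + sqrt(2)*c^3/3 - c^2/2 - 2*c


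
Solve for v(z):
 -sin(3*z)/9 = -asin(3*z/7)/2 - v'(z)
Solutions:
 v(z) = C1 - z*asin(3*z/7)/2 - sqrt(49 - 9*z^2)/6 - cos(3*z)/27


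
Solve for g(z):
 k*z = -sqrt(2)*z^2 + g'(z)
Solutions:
 g(z) = C1 + k*z^2/2 + sqrt(2)*z^3/3


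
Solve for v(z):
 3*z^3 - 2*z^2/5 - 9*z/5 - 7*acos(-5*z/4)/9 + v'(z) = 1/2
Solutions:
 v(z) = C1 - 3*z^4/4 + 2*z^3/15 + 9*z^2/10 + 7*z*acos(-5*z/4)/9 + z/2 + 7*sqrt(16 - 25*z^2)/45


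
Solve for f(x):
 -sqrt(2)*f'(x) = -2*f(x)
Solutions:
 f(x) = C1*exp(sqrt(2)*x)


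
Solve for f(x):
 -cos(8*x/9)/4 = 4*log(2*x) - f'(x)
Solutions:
 f(x) = C1 + 4*x*log(x) - 4*x + 4*x*log(2) + 9*sin(8*x/9)/32


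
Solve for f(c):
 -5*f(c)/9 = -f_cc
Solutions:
 f(c) = C1*exp(-sqrt(5)*c/3) + C2*exp(sqrt(5)*c/3)


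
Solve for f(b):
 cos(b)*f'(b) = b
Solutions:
 f(b) = C1 + Integral(b/cos(b), b)


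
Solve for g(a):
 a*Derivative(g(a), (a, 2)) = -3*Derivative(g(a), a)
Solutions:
 g(a) = C1 + C2/a^2


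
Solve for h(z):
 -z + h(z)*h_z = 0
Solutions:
 h(z) = -sqrt(C1 + z^2)
 h(z) = sqrt(C1 + z^2)


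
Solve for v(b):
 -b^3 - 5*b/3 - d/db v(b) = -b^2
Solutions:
 v(b) = C1 - b^4/4 + b^3/3 - 5*b^2/6


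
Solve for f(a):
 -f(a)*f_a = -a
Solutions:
 f(a) = -sqrt(C1 + a^2)
 f(a) = sqrt(C1 + a^2)


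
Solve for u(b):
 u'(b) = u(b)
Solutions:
 u(b) = C1*exp(b)


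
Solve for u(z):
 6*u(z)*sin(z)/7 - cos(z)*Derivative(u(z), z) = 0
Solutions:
 u(z) = C1/cos(z)^(6/7)


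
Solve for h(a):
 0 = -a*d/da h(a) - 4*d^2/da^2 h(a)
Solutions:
 h(a) = C1 + C2*erf(sqrt(2)*a/4)


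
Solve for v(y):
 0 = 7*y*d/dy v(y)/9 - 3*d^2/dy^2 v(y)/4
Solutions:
 v(y) = C1 + C2*erfi(sqrt(42)*y/9)


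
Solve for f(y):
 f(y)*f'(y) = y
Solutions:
 f(y) = -sqrt(C1 + y^2)
 f(y) = sqrt(C1 + y^2)


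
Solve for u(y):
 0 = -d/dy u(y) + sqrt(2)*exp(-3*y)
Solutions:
 u(y) = C1 - sqrt(2)*exp(-3*y)/3


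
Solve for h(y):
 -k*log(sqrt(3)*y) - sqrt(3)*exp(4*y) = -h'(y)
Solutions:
 h(y) = C1 + k*y*log(y) + k*y*(-1 + log(3)/2) + sqrt(3)*exp(4*y)/4


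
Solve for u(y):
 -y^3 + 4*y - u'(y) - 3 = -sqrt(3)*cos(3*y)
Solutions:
 u(y) = C1 - y^4/4 + 2*y^2 - 3*y + sqrt(3)*sin(3*y)/3


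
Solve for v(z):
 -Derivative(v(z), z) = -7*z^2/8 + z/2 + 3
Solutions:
 v(z) = C1 + 7*z^3/24 - z^2/4 - 3*z


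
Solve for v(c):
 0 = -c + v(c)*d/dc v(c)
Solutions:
 v(c) = -sqrt(C1 + c^2)
 v(c) = sqrt(C1 + c^2)


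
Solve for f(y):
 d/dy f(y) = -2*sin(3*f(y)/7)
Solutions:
 2*y + 7*log(cos(3*f(y)/7) - 1)/6 - 7*log(cos(3*f(y)/7) + 1)/6 = C1


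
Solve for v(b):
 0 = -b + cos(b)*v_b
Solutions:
 v(b) = C1 + Integral(b/cos(b), b)


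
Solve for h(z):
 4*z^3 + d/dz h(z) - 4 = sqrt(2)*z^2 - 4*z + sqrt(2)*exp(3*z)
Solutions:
 h(z) = C1 - z^4 + sqrt(2)*z^3/3 - 2*z^2 + 4*z + sqrt(2)*exp(3*z)/3


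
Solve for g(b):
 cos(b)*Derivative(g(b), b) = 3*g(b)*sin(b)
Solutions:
 g(b) = C1/cos(b)^3


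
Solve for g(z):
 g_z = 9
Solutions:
 g(z) = C1 + 9*z


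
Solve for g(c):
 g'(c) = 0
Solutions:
 g(c) = C1


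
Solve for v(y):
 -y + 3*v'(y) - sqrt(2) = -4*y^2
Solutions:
 v(y) = C1 - 4*y^3/9 + y^2/6 + sqrt(2)*y/3


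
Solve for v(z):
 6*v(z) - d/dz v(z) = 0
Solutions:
 v(z) = C1*exp(6*z)


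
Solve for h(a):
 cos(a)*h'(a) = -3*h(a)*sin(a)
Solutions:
 h(a) = C1*cos(a)^3


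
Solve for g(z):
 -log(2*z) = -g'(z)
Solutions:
 g(z) = C1 + z*log(z) - z + z*log(2)


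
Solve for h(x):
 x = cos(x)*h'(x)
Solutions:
 h(x) = C1 + Integral(x/cos(x), x)


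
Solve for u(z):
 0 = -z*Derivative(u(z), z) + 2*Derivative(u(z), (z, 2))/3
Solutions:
 u(z) = C1 + C2*erfi(sqrt(3)*z/2)


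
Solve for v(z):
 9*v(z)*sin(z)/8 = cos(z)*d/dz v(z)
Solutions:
 v(z) = C1/cos(z)^(9/8)


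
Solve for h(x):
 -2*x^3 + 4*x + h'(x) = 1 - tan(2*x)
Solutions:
 h(x) = C1 + x^4/2 - 2*x^2 + x + log(cos(2*x))/2


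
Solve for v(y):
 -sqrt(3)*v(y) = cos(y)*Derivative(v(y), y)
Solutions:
 v(y) = C1*(sin(y) - 1)^(sqrt(3)/2)/(sin(y) + 1)^(sqrt(3)/2)


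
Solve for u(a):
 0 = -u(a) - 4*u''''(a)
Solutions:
 u(a) = (C1*sin(a/2) + C2*cos(a/2))*exp(-a/2) + (C3*sin(a/2) + C4*cos(a/2))*exp(a/2)


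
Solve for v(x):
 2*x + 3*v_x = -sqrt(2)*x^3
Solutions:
 v(x) = C1 - sqrt(2)*x^4/12 - x^2/3


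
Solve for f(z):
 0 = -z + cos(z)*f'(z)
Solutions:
 f(z) = C1 + Integral(z/cos(z), z)


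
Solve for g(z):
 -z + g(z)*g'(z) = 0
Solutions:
 g(z) = -sqrt(C1 + z^2)
 g(z) = sqrt(C1 + z^2)


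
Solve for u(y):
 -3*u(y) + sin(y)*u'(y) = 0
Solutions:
 u(y) = C1*(cos(y) - 1)^(3/2)/(cos(y) + 1)^(3/2)


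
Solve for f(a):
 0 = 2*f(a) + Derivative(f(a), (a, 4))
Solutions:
 f(a) = (C1*sin(2^(3/4)*a/2) + C2*cos(2^(3/4)*a/2))*exp(-2^(3/4)*a/2) + (C3*sin(2^(3/4)*a/2) + C4*cos(2^(3/4)*a/2))*exp(2^(3/4)*a/2)


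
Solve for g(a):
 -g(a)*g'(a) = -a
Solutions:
 g(a) = -sqrt(C1 + a^2)
 g(a) = sqrt(C1 + a^2)


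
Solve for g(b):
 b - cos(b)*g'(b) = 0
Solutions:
 g(b) = C1 + Integral(b/cos(b), b)


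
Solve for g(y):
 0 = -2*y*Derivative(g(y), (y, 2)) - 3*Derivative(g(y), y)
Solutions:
 g(y) = C1 + C2/sqrt(y)


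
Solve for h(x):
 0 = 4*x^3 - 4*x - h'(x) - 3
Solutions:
 h(x) = C1 + x^4 - 2*x^2 - 3*x


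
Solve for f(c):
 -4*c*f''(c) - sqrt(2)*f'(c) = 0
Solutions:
 f(c) = C1 + C2*c^(1 - sqrt(2)/4)


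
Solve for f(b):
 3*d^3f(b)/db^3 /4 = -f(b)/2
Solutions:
 f(b) = C3*exp(-2^(1/3)*3^(2/3)*b/3) + (C1*sin(2^(1/3)*3^(1/6)*b/2) + C2*cos(2^(1/3)*3^(1/6)*b/2))*exp(2^(1/3)*3^(2/3)*b/6)


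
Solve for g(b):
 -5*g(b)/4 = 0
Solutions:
 g(b) = 0


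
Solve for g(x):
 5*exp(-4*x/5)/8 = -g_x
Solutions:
 g(x) = C1 + 25*exp(-4*x/5)/32


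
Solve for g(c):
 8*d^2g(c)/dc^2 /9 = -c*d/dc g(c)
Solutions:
 g(c) = C1 + C2*erf(3*c/4)


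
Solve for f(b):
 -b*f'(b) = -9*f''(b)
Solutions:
 f(b) = C1 + C2*erfi(sqrt(2)*b/6)


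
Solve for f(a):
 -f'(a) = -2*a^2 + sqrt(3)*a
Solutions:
 f(a) = C1 + 2*a^3/3 - sqrt(3)*a^2/2


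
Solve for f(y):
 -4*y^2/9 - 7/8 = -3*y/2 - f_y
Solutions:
 f(y) = C1 + 4*y^3/27 - 3*y^2/4 + 7*y/8


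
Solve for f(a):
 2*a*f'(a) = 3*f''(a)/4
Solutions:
 f(a) = C1 + C2*erfi(2*sqrt(3)*a/3)


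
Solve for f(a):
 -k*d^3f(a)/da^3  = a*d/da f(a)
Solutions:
 f(a) = C1 + Integral(C2*airyai(a*(-1/k)^(1/3)) + C3*airybi(a*(-1/k)^(1/3)), a)


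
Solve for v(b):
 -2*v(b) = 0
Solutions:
 v(b) = 0


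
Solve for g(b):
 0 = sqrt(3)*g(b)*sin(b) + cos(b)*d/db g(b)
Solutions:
 g(b) = C1*cos(b)^(sqrt(3))


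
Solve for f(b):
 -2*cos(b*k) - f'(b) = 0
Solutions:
 f(b) = C1 - 2*sin(b*k)/k


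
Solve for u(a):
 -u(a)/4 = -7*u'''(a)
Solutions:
 u(a) = C3*exp(98^(1/3)*a/14) + (C1*sin(sqrt(3)*98^(1/3)*a/28) + C2*cos(sqrt(3)*98^(1/3)*a/28))*exp(-98^(1/3)*a/28)


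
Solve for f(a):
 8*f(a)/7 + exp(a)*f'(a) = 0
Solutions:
 f(a) = C1*exp(8*exp(-a)/7)


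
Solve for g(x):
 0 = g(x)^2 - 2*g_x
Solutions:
 g(x) = -2/(C1 + x)


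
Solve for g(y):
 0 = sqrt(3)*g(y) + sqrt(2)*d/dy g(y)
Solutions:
 g(y) = C1*exp(-sqrt(6)*y/2)


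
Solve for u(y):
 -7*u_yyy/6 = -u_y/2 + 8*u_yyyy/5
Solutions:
 u(y) = C1 + C2*exp(-y*(245*5^(2/3)/(432*sqrt(38081) + 84737)^(1/3) + 70 + 5^(1/3)*(432*sqrt(38081) + 84737)^(1/3))/288)*sin(sqrt(3)*5^(1/3)*y*(-(432*sqrt(38081) + 84737)^(1/3) + 245*5^(1/3)/(432*sqrt(38081) + 84737)^(1/3))/288) + C3*exp(-y*(245*5^(2/3)/(432*sqrt(38081) + 84737)^(1/3) + 70 + 5^(1/3)*(432*sqrt(38081) + 84737)^(1/3))/288)*cos(sqrt(3)*5^(1/3)*y*(-(432*sqrt(38081) + 84737)^(1/3) + 245*5^(1/3)/(432*sqrt(38081) + 84737)^(1/3))/288) + C4*exp(y*(-35 + 245*5^(2/3)/(432*sqrt(38081) + 84737)^(1/3) + 5^(1/3)*(432*sqrt(38081) + 84737)^(1/3))/144)


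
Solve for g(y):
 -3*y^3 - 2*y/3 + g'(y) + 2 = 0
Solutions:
 g(y) = C1 + 3*y^4/4 + y^2/3 - 2*y


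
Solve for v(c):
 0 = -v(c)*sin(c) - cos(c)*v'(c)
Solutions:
 v(c) = C1*cos(c)


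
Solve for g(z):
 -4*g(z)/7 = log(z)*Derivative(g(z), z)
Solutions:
 g(z) = C1*exp(-4*li(z)/7)


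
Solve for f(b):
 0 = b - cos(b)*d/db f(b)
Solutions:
 f(b) = C1 + Integral(b/cos(b), b)


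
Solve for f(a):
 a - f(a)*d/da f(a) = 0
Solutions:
 f(a) = -sqrt(C1 + a^2)
 f(a) = sqrt(C1 + a^2)


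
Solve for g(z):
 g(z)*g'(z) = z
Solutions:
 g(z) = -sqrt(C1 + z^2)
 g(z) = sqrt(C1 + z^2)


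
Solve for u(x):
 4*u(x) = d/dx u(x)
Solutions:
 u(x) = C1*exp(4*x)


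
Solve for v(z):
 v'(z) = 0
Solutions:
 v(z) = C1


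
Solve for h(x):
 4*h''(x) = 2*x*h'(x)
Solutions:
 h(x) = C1 + C2*erfi(x/2)


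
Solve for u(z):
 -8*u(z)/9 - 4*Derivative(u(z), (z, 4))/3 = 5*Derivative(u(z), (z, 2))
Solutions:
 u(z) = C1*sin(sqrt(6)*z*sqrt(45 - sqrt(1641))/12) + C2*sin(sqrt(6)*z*sqrt(sqrt(1641) + 45)/12) + C3*cos(sqrt(6)*z*sqrt(45 - sqrt(1641))/12) + C4*cos(sqrt(6)*z*sqrt(sqrt(1641) + 45)/12)


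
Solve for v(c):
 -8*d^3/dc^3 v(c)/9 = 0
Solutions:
 v(c) = C1 + C2*c + C3*c^2


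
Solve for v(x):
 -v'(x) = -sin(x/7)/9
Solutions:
 v(x) = C1 - 7*cos(x/7)/9


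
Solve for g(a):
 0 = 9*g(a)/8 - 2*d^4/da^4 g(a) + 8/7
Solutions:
 g(a) = C1*exp(-sqrt(3)*a/2) + C2*exp(sqrt(3)*a/2) + C3*sin(sqrt(3)*a/2) + C4*cos(sqrt(3)*a/2) - 64/63


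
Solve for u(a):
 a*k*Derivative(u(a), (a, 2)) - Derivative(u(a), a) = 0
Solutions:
 u(a) = C1 + a^(((re(k) + 1)*re(k) + im(k)^2)/(re(k)^2 + im(k)^2))*(C2*sin(log(a)*Abs(im(k))/(re(k)^2 + im(k)^2)) + C3*cos(log(a)*im(k)/(re(k)^2 + im(k)^2)))


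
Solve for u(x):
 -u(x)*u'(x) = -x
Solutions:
 u(x) = -sqrt(C1 + x^2)
 u(x) = sqrt(C1 + x^2)


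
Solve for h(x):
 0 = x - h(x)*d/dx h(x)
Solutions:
 h(x) = -sqrt(C1 + x^2)
 h(x) = sqrt(C1 + x^2)


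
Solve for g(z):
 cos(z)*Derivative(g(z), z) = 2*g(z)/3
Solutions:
 g(z) = C1*(sin(z) + 1)^(1/3)/(sin(z) - 1)^(1/3)


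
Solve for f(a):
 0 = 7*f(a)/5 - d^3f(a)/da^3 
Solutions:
 f(a) = C3*exp(5^(2/3)*7^(1/3)*a/5) + (C1*sin(sqrt(3)*5^(2/3)*7^(1/3)*a/10) + C2*cos(sqrt(3)*5^(2/3)*7^(1/3)*a/10))*exp(-5^(2/3)*7^(1/3)*a/10)


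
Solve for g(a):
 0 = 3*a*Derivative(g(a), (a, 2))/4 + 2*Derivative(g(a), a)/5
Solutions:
 g(a) = C1 + C2*a^(7/15)


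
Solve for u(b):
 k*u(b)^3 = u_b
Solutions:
 u(b) = -sqrt(2)*sqrt(-1/(C1 + b*k))/2
 u(b) = sqrt(2)*sqrt(-1/(C1 + b*k))/2


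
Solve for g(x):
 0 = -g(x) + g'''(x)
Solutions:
 g(x) = C3*exp(x) + (C1*sin(sqrt(3)*x/2) + C2*cos(sqrt(3)*x/2))*exp(-x/2)


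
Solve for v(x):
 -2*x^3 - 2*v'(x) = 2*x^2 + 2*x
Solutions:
 v(x) = C1 - x^4/4 - x^3/3 - x^2/2


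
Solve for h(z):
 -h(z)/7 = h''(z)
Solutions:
 h(z) = C1*sin(sqrt(7)*z/7) + C2*cos(sqrt(7)*z/7)


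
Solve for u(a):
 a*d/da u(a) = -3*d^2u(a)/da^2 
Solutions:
 u(a) = C1 + C2*erf(sqrt(6)*a/6)


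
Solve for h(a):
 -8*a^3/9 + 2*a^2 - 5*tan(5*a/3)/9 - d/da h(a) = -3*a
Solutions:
 h(a) = C1 - 2*a^4/9 + 2*a^3/3 + 3*a^2/2 + log(cos(5*a/3))/3


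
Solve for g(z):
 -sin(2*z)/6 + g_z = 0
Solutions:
 g(z) = C1 - cos(2*z)/12


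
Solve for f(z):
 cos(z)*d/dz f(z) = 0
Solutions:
 f(z) = C1


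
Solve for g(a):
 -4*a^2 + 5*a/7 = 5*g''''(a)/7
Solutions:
 g(a) = C1 + C2*a + C3*a^2 + C4*a^3 - 7*a^6/450 + a^5/120


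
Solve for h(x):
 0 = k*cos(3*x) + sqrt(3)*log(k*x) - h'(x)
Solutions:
 h(x) = C1 + k*sin(3*x)/3 + sqrt(3)*x*(log(k*x) - 1)


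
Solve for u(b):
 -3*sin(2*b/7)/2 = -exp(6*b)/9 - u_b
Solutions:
 u(b) = C1 - exp(6*b)/54 - 21*cos(2*b/7)/4


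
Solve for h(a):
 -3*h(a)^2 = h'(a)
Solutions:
 h(a) = 1/(C1 + 3*a)


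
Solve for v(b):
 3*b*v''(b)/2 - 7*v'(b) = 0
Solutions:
 v(b) = C1 + C2*b^(17/3)


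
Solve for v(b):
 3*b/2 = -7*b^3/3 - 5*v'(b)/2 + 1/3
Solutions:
 v(b) = C1 - 7*b^4/30 - 3*b^2/10 + 2*b/15


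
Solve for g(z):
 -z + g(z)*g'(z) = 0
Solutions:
 g(z) = -sqrt(C1 + z^2)
 g(z) = sqrt(C1 + z^2)


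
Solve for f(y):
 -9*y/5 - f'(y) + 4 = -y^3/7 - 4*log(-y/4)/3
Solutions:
 f(y) = C1 + y^4/28 - 9*y^2/10 + 4*y*log(-y)/3 + 8*y*(1 - log(2))/3


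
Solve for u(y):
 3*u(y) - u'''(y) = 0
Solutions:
 u(y) = C3*exp(3^(1/3)*y) + (C1*sin(3^(5/6)*y/2) + C2*cos(3^(5/6)*y/2))*exp(-3^(1/3)*y/2)


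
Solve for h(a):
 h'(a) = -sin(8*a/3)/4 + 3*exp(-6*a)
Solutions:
 h(a) = C1 + 3*cos(8*a/3)/32 - exp(-6*a)/2


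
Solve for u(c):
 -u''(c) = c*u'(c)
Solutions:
 u(c) = C1 + C2*erf(sqrt(2)*c/2)


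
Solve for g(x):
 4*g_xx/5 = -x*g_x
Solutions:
 g(x) = C1 + C2*erf(sqrt(10)*x/4)


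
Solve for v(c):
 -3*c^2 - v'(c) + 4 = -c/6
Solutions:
 v(c) = C1 - c^3 + c^2/12 + 4*c


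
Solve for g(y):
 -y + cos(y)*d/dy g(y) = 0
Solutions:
 g(y) = C1 + Integral(y/cos(y), y)


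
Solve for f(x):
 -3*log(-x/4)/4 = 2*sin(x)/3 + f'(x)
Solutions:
 f(x) = C1 - 3*x*log(-x)/4 + 3*x/4 + 3*x*log(2)/2 + 2*cos(x)/3


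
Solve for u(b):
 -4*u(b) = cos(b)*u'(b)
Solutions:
 u(b) = C1*(sin(b)^2 - 2*sin(b) + 1)/(sin(b)^2 + 2*sin(b) + 1)


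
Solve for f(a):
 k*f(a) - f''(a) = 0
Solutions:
 f(a) = C1*exp(-a*sqrt(k)) + C2*exp(a*sqrt(k))


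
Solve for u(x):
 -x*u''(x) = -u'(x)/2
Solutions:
 u(x) = C1 + C2*x^(3/2)


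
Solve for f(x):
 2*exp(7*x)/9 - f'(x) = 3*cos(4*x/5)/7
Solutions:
 f(x) = C1 + 2*exp(7*x)/63 - 15*sin(4*x/5)/28


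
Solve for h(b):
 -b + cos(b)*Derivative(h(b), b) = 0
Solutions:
 h(b) = C1 + Integral(b/cos(b), b)


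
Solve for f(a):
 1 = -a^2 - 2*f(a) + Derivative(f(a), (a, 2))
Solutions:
 f(a) = C1*exp(-sqrt(2)*a) + C2*exp(sqrt(2)*a) - a^2/2 - 1


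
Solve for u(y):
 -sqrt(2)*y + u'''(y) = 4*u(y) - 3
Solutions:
 u(y) = C3*exp(2^(2/3)*y) - sqrt(2)*y/4 + (C1*sin(2^(2/3)*sqrt(3)*y/2) + C2*cos(2^(2/3)*sqrt(3)*y/2))*exp(-2^(2/3)*y/2) + 3/4


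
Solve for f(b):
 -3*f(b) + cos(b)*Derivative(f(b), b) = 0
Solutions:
 f(b) = C1*(sin(b) + 1)^(3/2)/(sin(b) - 1)^(3/2)


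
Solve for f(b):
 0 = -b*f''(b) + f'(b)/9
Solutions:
 f(b) = C1 + C2*b^(10/9)


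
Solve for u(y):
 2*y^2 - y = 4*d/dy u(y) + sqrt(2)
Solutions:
 u(y) = C1 + y^3/6 - y^2/8 - sqrt(2)*y/4


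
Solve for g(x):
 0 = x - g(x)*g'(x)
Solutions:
 g(x) = -sqrt(C1 + x^2)
 g(x) = sqrt(C1 + x^2)


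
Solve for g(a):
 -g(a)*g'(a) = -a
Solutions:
 g(a) = -sqrt(C1 + a^2)
 g(a) = sqrt(C1 + a^2)


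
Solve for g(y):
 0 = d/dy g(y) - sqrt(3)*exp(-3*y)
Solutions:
 g(y) = C1 - sqrt(3)*exp(-3*y)/3


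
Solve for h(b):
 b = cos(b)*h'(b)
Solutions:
 h(b) = C1 + Integral(b/cos(b), b)


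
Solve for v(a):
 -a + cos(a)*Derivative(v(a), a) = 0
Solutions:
 v(a) = C1 + Integral(a/cos(a), a)


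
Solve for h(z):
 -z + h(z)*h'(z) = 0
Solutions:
 h(z) = -sqrt(C1 + z^2)
 h(z) = sqrt(C1 + z^2)


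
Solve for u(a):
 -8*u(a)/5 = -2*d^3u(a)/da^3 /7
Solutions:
 u(a) = C3*exp(28^(1/3)*5^(2/3)*a/5) + (C1*sin(28^(1/3)*sqrt(3)*5^(2/3)*a/10) + C2*cos(28^(1/3)*sqrt(3)*5^(2/3)*a/10))*exp(-28^(1/3)*5^(2/3)*a/10)


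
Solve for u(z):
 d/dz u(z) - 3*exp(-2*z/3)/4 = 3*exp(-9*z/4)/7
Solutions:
 u(z) = C1 - 9*exp(-2*z/3)/8 - 4*exp(-9*z/4)/21


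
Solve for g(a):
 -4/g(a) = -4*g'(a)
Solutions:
 g(a) = -sqrt(C1 + 2*a)
 g(a) = sqrt(C1 + 2*a)


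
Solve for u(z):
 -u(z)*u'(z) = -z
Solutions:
 u(z) = -sqrt(C1 + z^2)
 u(z) = sqrt(C1 + z^2)


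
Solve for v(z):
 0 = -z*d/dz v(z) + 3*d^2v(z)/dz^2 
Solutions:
 v(z) = C1 + C2*erfi(sqrt(6)*z/6)


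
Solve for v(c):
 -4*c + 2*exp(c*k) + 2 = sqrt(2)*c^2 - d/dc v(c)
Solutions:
 v(c) = C1 + sqrt(2)*c^3/3 + 2*c^2 - 2*c - 2*exp(c*k)/k


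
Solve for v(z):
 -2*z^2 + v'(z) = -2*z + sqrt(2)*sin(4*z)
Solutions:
 v(z) = C1 + 2*z^3/3 - z^2 - sqrt(2)*cos(4*z)/4


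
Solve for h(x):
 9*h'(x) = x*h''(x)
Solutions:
 h(x) = C1 + C2*x^10


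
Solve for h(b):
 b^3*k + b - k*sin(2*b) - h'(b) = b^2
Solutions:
 h(b) = C1 + b^4*k/4 - b^3/3 + b^2/2 + k*cos(2*b)/2


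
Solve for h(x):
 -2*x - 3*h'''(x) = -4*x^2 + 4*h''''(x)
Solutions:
 h(x) = C1 + C2*x + C3*x^2 + C4*exp(-3*x/4) + x^5/45 - 19*x^4/108 + 76*x^3/81


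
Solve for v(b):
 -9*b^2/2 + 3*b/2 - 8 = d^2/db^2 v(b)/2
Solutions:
 v(b) = C1 + C2*b - 3*b^4/4 + b^3/2 - 8*b^2


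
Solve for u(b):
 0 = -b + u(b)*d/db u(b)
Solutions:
 u(b) = -sqrt(C1 + b^2)
 u(b) = sqrt(C1 + b^2)


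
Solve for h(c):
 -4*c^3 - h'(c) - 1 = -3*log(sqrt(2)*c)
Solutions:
 h(c) = C1 - c^4 + 3*c*log(c) - 4*c + 3*c*log(2)/2


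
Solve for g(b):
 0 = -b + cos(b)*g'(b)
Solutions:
 g(b) = C1 + Integral(b/cos(b), b)


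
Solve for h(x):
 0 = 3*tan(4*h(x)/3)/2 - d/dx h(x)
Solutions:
 h(x) = -3*asin(C1*exp(2*x))/4 + 3*pi/4
 h(x) = 3*asin(C1*exp(2*x))/4


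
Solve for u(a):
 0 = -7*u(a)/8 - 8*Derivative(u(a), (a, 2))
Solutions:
 u(a) = C1*sin(sqrt(7)*a/8) + C2*cos(sqrt(7)*a/8)


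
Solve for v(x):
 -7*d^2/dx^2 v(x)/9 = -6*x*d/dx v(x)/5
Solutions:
 v(x) = C1 + C2*erfi(3*sqrt(105)*x/35)


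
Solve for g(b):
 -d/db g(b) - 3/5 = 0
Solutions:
 g(b) = C1 - 3*b/5


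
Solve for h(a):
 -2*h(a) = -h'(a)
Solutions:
 h(a) = C1*exp(2*a)


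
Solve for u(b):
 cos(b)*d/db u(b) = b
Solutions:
 u(b) = C1 + Integral(b/cos(b), b)


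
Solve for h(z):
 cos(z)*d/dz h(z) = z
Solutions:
 h(z) = C1 + Integral(z/cos(z), z)


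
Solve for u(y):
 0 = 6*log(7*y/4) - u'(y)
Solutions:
 u(y) = C1 + 6*y*log(y) - 6*y + y*log(117649/4096)


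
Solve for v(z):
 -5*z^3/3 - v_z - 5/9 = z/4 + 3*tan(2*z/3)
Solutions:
 v(z) = C1 - 5*z^4/12 - z^2/8 - 5*z/9 + 9*log(cos(2*z/3))/2


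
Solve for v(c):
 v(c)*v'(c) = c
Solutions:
 v(c) = -sqrt(C1 + c^2)
 v(c) = sqrt(C1 + c^2)


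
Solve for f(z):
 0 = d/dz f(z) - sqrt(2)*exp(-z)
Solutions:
 f(z) = C1 - sqrt(2)*exp(-z)


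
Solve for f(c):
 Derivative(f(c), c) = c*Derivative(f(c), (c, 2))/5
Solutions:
 f(c) = C1 + C2*c^6


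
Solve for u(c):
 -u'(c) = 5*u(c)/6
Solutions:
 u(c) = C1*exp(-5*c/6)


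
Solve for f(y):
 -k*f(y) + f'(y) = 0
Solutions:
 f(y) = C1*exp(k*y)


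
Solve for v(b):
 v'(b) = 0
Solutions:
 v(b) = C1


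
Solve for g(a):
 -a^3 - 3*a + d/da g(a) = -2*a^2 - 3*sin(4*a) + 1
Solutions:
 g(a) = C1 + a^4/4 - 2*a^3/3 + 3*a^2/2 + a + 3*cos(4*a)/4


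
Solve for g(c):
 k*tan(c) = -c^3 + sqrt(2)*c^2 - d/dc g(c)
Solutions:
 g(c) = C1 - c^4/4 + sqrt(2)*c^3/3 + k*log(cos(c))


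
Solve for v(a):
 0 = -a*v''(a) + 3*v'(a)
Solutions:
 v(a) = C1 + C2*a^4


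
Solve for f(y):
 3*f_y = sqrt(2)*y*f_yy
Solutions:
 f(y) = C1 + C2*y^(1 + 3*sqrt(2)/2)


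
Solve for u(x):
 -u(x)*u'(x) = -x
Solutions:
 u(x) = -sqrt(C1 + x^2)
 u(x) = sqrt(C1 + x^2)


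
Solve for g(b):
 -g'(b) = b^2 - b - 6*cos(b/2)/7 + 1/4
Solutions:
 g(b) = C1 - b^3/3 + b^2/2 - b/4 + 12*sin(b/2)/7


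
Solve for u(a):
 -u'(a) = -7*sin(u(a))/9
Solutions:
 -7*a/9 + log(cos(u(a)) - 1)/2 - log(cos(u(a)) + 1)/2 = C1


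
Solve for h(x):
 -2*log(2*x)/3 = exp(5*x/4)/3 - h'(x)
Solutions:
 h(x) = C1 + 2*x*log(x)/3 + 2*x*(-1 + log(2))/3 + 4*exp(5*x/4)/15


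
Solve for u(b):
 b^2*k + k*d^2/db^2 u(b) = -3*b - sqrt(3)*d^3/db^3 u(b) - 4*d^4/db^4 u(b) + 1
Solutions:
 u(b) = C1 + C2*b + C3*exp(b*(sqrt(3 - 16*k) - sqrt(3))/8) + C4*exp(-b*(sqrt(3 - 16*k) + sqrt(3))/8) - b^4/12 + b^3*(-3 + 2*sqrt(3))/(6*k) + b^2*(9/2 - 3/k + 3*sqrt(3)/(2*k))/k


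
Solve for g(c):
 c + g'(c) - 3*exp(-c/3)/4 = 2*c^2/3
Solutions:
 g(c) = C1 + 2*c^3/9 - c^2/2 - 9*exp(-c/3)/4


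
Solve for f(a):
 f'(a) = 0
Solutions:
 f(a) = C1


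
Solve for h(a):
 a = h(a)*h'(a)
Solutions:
 h(a) = -sqrt(C1 + a^2)
 h(a) = sqrt(C1 + a^2)


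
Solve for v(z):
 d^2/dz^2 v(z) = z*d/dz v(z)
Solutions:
 v(z) = C1 + C2*erfi(sqrt(2)*z/2)


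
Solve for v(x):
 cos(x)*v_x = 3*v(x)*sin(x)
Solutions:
 v(x) = C1/cos(x)^3


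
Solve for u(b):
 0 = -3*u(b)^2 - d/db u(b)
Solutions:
 u(b) = 1/(C1 + 3*b)


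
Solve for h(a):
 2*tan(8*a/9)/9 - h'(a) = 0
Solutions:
 h(a) = C1 - log(cos(8*a/9))/4


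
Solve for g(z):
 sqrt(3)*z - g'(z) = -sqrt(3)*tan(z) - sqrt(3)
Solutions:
 g(z) = C1 + sqrt(3)*z^2/2 + sqrt(3)*z - sqrt(3)*log(cos(z))


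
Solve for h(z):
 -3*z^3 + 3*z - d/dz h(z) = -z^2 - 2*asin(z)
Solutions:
 h(z) = C1 - 3*z^4/4 + z^3/3 + 3*z^2/2 + 2*z*asin(z) + 2*sqrt(1 - z^2)


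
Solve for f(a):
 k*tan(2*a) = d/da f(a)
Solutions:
 f(a) = C1 - k*log(cos(2*a))/2


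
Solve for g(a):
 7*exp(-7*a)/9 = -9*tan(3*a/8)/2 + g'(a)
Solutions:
 g(a) = C1 + 6*log(tan(3*a/8)^2 + 1) - exp(-7*a)/9


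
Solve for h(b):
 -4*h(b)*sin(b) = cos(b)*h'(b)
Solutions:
 h(b) = C1*cos(b)^4


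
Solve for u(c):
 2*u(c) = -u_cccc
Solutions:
 u(c) = (C1*sin(2^(3/4)*c/2) + C2*cos(2^(3/4)*c/2))*exp(-2^(3/4)*c/2) + (C3*sin(2^(3/4)*c/2) + C4*cos(2^(3/4)*c/2))*exp(2^(3/4)*c/2)


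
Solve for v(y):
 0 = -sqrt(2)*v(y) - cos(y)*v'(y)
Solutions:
 v(y) = C1*(sin(y) - 1)^(sqrt(2)/2)/(sin(y) + 1)^(sqrt(2)/2)


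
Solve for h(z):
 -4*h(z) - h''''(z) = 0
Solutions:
 h(z) = (C1*sin(z) + C2*cos(z))*exp(-z) + (C3*sin(z) + C4*cos(z))*exp(z)


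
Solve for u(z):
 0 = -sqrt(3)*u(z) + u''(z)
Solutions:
 u(z) = C1*exp(-3^(1/4)*z) + C2*exp(3^(1/4)*z)


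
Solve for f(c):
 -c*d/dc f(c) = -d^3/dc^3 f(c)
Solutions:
 f(c) = C1 + Integral(C2*airyai(c) + C3*airybi(c), c)


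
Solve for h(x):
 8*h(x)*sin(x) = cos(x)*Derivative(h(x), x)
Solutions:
 h(x) = C1/cos(x)^8


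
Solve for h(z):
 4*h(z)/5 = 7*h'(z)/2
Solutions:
 h(z) = C1*exp(8*z/35)


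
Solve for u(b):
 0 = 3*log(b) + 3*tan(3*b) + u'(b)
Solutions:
 u(b) = C1 - 3*b*log(b) + 3*b + log(cos(3*b))


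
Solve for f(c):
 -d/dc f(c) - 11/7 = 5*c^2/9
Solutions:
 f(c) = C1 - 5*c^3/27 - 11*c/7


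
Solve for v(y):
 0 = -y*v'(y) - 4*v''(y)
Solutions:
 v(y) = C1 + C2*erf(sqrt(2)*y/4)


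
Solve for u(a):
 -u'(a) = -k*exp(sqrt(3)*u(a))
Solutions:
 u(a) = sqrt(3)*(2*log(-1/(C1 + a*k)) - log(3))/6


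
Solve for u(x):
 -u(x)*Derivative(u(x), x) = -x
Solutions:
 u(x) = -sqrt(C1 + x^2)
 u(x) = sqrt(C1 + x^2)


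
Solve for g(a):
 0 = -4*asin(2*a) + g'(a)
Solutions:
 g(a) = C1 + 4*a*asin(2*a) + 2*sqrt(1 - 4*a^2)


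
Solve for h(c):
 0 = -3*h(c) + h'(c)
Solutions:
 h(c) = C1*exp(3*c)


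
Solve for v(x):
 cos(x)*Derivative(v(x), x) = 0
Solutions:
 v(x) = C1


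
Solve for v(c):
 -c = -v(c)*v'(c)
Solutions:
 v(c) = -sqrt(C1 + c^2)
 v(c) = sqrt(C1 + c^2)


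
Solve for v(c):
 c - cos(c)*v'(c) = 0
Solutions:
 v(c) = C1 + Integral(c/cos(c), c)


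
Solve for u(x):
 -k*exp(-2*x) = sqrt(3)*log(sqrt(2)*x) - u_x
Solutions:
 u(x) = C1 - k*exp(-2*x)/2 + sqrt(3)*x*log(x) + sqrt(3)*x*(-1 + log(2)/2)


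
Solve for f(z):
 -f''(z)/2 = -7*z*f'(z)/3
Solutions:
 f(z) = C1 + C2*erfi(sqrt(21)*z/3)


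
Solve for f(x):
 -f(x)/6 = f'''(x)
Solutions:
 f(x) = C3*exp(-6^(2/3)*x/6) + (C1*sin(2^(2/3)*3^(1/6)*x/4) + C2*cos(2^(2/3)*3^(1/6)*x/4))*exp(6^(2/3)*x/12)


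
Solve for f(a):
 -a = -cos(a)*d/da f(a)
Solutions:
 f(a) = C1 + Integral(a/cos(a), a)


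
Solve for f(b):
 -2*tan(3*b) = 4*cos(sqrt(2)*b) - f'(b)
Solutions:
 f(b) = C1 - 2*log(cos(3*b))/3 + 2*sqrt(2)*sin(sqrt(2)*b)


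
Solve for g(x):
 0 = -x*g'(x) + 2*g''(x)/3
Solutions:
 g(x) = C1 + C2*erfi(sqrt(3)*x/2)


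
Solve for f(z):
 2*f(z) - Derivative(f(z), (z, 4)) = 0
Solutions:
 f(z) = C1*exp(-2^(1/4)*z) + C2*exp(2^(1/4)*z) + C3*sin(2^(1/4)*z) + C4*cos(2^(1/4)*z)


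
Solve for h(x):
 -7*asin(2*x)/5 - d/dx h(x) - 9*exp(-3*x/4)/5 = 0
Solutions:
 h(x) = C1 - 7*x*asin(2*x)/5 - 7*sqrt(1 - 4*x^2)/10 + 12*exp(-3*x/4)/5


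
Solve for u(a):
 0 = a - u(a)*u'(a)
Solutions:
 u(a) = -sqrt(C1 + a^2)
 u(a) = sqrt(C1 + a^2)


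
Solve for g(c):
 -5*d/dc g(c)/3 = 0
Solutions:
 g(c) = C1


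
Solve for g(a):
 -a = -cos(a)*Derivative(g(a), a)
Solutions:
 g(a) = C1 + Integral(a/cos(a), a)


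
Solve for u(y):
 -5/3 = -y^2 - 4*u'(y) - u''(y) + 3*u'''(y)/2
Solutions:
 u(y) = C1 + C2*exp(-4*y/3) + C3*exp(2*y) - y^3/12 + y^2/16 + 19*y/96


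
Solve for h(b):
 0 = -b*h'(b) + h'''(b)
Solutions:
 h(b) = C1 + Integral(C2*airyai(b) + C3*airybi(b), b)


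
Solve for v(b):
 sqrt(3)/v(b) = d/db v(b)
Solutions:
 v(b) = -sqrt(C1 + 2*sqrt(3)*b)
 v(b) = sqrt(C1 + 2*sqrt(3)*b)


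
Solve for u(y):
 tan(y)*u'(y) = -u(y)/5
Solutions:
 u(y) = C1/sin(y)^(1/5)


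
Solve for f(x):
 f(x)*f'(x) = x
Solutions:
 f(x) = -sqrt(C1 + x^2)
 f(x) = sqrt(C1 + x^2)


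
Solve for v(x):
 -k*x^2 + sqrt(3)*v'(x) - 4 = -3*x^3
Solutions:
 v(x) = C1 + sqrt(3)*k*x^3/9 - sqrt(3)*x^4/4 + 4*sqrt(3)*x/3


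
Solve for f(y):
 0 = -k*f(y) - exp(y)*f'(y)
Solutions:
 f(y) = C1*exp(k*exp(-y))


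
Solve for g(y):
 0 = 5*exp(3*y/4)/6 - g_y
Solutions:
 g(y) = C1 + 10*exp(3*y/4)/9


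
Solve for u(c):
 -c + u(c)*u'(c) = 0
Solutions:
 u(c) = -sqrt(C1 + c^2)
 u(c) = sqrt(C1 + c^2)


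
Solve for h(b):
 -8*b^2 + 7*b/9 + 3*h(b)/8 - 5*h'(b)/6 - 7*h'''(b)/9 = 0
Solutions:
 h(b) = C1*exp(-b*(-20*98^(1/3)/(189 + sqrt(63721))^(1/3) + 28^(1/3)*(189 + sqrt(63721))^(1/3))/56)*sin(sqrt(3)*b*(20*98^(1/3)/(189 + sqrt(63721))^(1/3) + 28^(1/3)*(189 + sqrt(63721))^(1/3))/56) + C2*exp(-b*(-20*98^(1/3)/(189 + sqrt(63721))^(1/3) + 28^(1/3)*(189 + sqrt(63721))^(1/3))/56)*cos(sqrt(3)*b*(20*98^(1/3)/(189 + sqrt(63721))^(1/3) + 28^(1/3)*(189 + sqrt(63721))^(1/3))/56) + C3*exp(b*(-20*98^(1/3)/(189 + sqrt(63721))^(1/3) + 28^(1/3)*(189 + sqrt(63721))^(1/3))/28) + 64*b^2/3 + 2504*b/27 + 50080/243


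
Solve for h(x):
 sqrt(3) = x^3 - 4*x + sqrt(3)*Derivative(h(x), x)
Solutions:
 h(x) = C1 - sqrt(3)*x^4/12 + 2*sqrt(3)*x^2/3 + x


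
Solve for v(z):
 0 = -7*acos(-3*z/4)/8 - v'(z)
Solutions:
 v(z) = C1 - 7*z*acos(-3*z/4)/8 - 7*sqrt(16 - 9*z^2)/24


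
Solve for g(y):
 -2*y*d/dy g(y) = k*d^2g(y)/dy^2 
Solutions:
 g(y) = C1 + C2*sqrt(k)*erf(y*sqrt(1/k))


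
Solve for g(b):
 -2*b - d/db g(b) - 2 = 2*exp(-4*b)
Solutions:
 g(b) = C1 - b^2 - 2*b + exp(-4*b)/2


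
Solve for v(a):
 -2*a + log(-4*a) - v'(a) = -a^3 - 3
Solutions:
 v(a) = C1 + a^4/4 - a^2 + a*log(-a) + 2*a*(log(2) + 1)


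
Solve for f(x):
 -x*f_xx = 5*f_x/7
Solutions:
 f(x) = C1 + C2*x^(2/7)


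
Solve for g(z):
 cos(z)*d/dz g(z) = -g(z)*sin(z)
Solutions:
 g(z) = C1*cos(z)


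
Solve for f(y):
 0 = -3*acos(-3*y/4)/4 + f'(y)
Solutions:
 f(y) = C1 + 3*y*acos(-3*y/4)/4 + sqrt(16 - 9*y^2)/4


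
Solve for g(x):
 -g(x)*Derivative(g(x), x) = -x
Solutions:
 g(x) = -sqrt(C1 + x^2)
 g(x) = sqrt(C1 + x^2)


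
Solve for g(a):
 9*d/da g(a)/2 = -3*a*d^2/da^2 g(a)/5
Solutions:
 g(a) = C1 + C2/a^(13/2)


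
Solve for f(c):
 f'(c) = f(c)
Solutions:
 f(c) = C1*exp(c)


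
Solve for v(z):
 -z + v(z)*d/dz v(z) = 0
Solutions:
 v(z) = -sqrt(C1 + z^2)
 v(z) = sqrt(C1 + z^2)


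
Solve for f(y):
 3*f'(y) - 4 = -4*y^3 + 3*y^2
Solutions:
 f(y) = C1 - y^4/3 + y^3/3 + 4*y/3


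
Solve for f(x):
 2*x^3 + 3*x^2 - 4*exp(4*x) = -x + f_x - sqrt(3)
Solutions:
 f(x) = C1 + x^4/2 + x^3 + x^2/2 + sqrt(3)*x - exp(4*x)


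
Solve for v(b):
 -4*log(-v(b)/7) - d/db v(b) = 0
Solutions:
 Integral(1/(log(-_y) - log(7)), (_y, v(b)))/4 = C1 - b


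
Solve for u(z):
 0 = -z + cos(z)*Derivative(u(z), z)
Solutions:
 u(z) = C1 + Integral(z/cos(z), z)


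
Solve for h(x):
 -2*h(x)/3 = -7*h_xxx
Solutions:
 h(x) = C3*exp(2^(1/3)*21^(2/3)*x/21) + (C1*sin(2^(1/3)*3^(1/6)*7^(2/3)*x/14) + C2*cos(2^(1/3)*3^(1/6)*7^(2/3)*x/14))*exp(-2^(1/3)*21^(2/3)*x/42)


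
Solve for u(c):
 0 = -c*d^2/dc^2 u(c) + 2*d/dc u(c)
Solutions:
 u(c) = C1 + C2*c^3


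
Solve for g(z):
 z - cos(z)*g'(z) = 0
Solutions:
 g(z) = C1 + Integral(z/cos(z), z)


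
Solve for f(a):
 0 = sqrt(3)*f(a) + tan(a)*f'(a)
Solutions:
 f(a) = C1/sin(a)^(sqrt(3))


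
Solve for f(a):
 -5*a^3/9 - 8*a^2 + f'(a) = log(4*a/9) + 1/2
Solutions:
 f(a) = C1 + 5*a^4/36 + 8*a^3/3 + a*log(a) + a*log(4/9) - a/2


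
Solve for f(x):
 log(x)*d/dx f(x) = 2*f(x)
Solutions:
 f(x) = C1*exp(2*li(x))


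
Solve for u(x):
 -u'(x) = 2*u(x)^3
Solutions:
 u(x) = -sqrt(2)*sqrt(-1/(C1 - 2*x))/2
 u(x) = sqrt(2)*sqrt(-1/(C1 - 2*x))/2


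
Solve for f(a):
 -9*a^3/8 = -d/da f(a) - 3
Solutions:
 f(a) = C1 + 9*a^4/32 - 3*a


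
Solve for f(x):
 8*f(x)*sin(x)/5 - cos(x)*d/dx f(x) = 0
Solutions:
 f(x) = C1/cos(x)^(8/5)


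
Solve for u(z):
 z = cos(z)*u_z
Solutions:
 u(z) = C1 + Integral(z/cos(z), z)


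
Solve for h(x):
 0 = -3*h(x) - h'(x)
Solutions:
 h(x) = C1*exp(-3*x)


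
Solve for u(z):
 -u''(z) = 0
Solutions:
 u(z) = C1 + C2*z


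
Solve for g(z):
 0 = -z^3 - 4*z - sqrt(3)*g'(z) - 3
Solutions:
 g(z) = C1 - sqrt(3)*z^4/12 - 2*sqrt(3)*z^2/3 - sqrt(3)*z


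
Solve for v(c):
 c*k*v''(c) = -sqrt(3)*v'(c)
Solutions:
 v(c) = C1 + c^(((re(k) - sqrt(3))*re(k) + im(k)^2)/(re(k)^2 + im(k)^2))*(C2*sin(sqrt(3)*log(c)*Abs(im(k))/(re(k)^2 + im(k)^2)) + C3*cos(sqrt(3)*log(c)*im(k)/(re(k)^2 + im(k)^2)))


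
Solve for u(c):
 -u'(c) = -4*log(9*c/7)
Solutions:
 u(c) = C1 + 4*c*log(c) - 4*c + c*log(6561/2401)


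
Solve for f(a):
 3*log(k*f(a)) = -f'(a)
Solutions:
 li(k*f(a))/k = C1 - 3*a


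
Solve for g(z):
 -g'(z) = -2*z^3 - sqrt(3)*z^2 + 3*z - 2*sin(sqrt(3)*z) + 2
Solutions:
 g(z) = C1 + z^4/2 + sqrt(3)*z^3/3 - 3*z^2/2 - 2*z - 2*sqrt(3)*cos(sqrt(3)*z)/3


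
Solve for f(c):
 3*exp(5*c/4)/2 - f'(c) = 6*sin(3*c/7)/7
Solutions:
 f(c) = C1 + 6*exp(5*c/4)/5 + 2*cos(3*c/7)


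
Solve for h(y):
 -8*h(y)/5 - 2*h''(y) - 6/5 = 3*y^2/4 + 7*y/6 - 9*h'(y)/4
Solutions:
 h(y) = -15*y^2/32 - 3145*y/1536 + (C1*sin(sqrt(3095)*y/80) + C2*cos(sqrt(3095)*y/80))*exp(9*y/16) - 40263/16384


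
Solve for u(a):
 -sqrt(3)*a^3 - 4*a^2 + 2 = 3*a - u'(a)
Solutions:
 u(a) = C1 + sqrt(3)*a^4/4 + 4*a^3/3 + 3*a^2/2 - 2*a


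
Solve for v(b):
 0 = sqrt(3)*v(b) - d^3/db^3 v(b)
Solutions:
 v(b) = C3*exp(3^(1/6)*b) + (C1*sin(3^(2/3)*b/2) + C2*cos(3^(2/3)*b/2))*exp(-3^(1/6)*b/2)


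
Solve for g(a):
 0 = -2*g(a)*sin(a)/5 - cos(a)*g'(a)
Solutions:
 g(a) = C1*cos(a)^(2/5)


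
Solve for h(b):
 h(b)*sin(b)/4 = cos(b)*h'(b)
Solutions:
 h(b) = C1/cos(b)^(1/4)


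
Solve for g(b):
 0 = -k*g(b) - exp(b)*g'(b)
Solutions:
 g(b) = C1*exp(k*exp(-b))


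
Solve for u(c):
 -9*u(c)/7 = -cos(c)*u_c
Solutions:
 u(c) = C1*(sin(c) + 1)^(9/14)/(sin(c) - 1)^(9/14)


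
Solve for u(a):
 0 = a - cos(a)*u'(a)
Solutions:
 u(a) = C1 + Integral(a/cos(a), a)


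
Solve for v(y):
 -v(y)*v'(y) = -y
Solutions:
 v(y) = -sqrt(C1 + y^2)
 v(y) = sqrt(C1 + y^2)


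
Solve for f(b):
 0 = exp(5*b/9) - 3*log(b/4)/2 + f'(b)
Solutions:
 f(b) = C1 + 3*b*log(b)/2 + b*(-3*log(2) - 3/2) - 9*exp(5*b/9)/5


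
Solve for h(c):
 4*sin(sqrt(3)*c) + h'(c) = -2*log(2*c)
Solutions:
 h(c) = C1 - 2*c*log(c) - 2*c*log(2) + 2*c + 4*sqrt(3)*cos(sqrt(3)*c)/3


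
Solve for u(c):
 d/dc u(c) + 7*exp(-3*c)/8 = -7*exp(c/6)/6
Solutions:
 u(c) = C1 - 7*exp(c/6) + 7*exp(-3*c)/24


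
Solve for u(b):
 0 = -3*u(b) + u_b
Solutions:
 u(b) = C1*exp(3*b)


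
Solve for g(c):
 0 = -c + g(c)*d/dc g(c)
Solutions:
 g(c) = -sqrt(C1 + c^2)
 g(c) = sqrt(C1 + c^2)


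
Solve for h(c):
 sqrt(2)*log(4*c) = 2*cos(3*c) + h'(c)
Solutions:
 h(c) = C1 + sqrt(2)*c*(log(c) - 1) + 2*sqrt(2)*c*log(2) - 2*sin(3*c)/3


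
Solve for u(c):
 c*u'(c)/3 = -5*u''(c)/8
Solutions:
 u(c) = C1 + C2*erf(2*sqrt(15)*c/15)


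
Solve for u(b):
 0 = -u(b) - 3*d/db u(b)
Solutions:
 u(b) = C1*exp(-b/3)


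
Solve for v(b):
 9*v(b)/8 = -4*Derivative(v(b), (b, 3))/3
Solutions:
 v(b) = C3*exp(-3*2^(1/3)*b/4) + (C1*sin(3*2^(1/3)*sqrt(3)*b/8) + C2*cos(3*2^(1/3)*sqrt(3)*b/8))*exp(3*2^(1/3)*b/8)
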